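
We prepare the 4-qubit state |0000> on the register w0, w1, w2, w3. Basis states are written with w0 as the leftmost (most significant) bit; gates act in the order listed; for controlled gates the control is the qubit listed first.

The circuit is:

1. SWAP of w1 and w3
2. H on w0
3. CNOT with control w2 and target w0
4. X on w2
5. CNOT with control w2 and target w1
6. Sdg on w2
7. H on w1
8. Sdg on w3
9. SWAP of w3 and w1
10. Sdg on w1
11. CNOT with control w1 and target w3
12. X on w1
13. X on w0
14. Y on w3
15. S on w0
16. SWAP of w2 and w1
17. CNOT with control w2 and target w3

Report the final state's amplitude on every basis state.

The final amplitudes are 1/2 on |0110>, 1/2 on |0111>, I/2 on |1110>, I/2 on |1111>, and 0 on every other basis state.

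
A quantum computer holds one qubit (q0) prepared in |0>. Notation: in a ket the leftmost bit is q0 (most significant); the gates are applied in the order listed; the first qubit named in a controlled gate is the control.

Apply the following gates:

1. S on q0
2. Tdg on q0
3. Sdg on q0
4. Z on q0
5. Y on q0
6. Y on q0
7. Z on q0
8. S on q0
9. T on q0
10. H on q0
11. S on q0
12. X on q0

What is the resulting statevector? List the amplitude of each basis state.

The resulting statevector has amplitude sqrt(2)*I/2 on |0>, sqrt(2)/2 on |1>. Key observation: gates 2-9 undo each other exactly, leaving only the rest of the circuit to track.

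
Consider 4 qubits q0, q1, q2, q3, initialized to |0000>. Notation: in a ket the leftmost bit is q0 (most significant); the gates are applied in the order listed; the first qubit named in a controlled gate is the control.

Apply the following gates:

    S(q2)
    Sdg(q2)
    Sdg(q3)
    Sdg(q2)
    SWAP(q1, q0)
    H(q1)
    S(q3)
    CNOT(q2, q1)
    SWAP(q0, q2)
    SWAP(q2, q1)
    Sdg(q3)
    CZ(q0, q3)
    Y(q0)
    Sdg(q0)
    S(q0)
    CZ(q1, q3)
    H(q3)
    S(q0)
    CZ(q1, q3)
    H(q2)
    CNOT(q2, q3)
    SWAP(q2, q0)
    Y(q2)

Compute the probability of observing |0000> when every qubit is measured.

Outcome |0000> occurs with probability 1/2. Key observation: gates 1-2 undo each other exactly, leaving only the rest of the circuit to track.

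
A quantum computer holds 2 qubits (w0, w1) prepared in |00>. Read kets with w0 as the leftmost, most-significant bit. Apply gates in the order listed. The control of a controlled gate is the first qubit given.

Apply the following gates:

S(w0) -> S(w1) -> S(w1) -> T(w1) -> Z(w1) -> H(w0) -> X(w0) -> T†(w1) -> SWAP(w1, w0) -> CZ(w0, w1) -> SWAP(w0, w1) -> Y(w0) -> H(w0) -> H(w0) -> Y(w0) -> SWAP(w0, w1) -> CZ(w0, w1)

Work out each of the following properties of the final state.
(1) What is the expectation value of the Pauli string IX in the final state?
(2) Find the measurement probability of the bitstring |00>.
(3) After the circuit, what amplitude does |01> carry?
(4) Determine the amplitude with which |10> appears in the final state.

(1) The expectation value of IX is 1. Key observation: the block from step 10 through step 17 cancels to the identity and can be dropped.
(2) Outcome |00> occurs with probability 1/2.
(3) The amplitude on |01> is sqrt(2)/2.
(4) The final state's coefficient on |10> equals 0.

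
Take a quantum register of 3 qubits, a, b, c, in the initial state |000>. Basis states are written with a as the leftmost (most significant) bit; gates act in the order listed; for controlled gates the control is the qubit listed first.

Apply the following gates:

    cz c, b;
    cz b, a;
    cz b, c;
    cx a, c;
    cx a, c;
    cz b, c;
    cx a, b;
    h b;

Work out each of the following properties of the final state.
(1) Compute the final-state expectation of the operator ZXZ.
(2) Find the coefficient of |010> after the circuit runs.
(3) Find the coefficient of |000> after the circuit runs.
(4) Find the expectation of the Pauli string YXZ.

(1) The expectation value of ZXZ is 1. Key observation: the block from step 3 through step 6 cancels to the identity and can be dropped.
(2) The amplitude on |010> is sqrt(2)/2.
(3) The amplitude on |000> is sqrt(2)/2.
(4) In the final state, YXZ has expectation 0.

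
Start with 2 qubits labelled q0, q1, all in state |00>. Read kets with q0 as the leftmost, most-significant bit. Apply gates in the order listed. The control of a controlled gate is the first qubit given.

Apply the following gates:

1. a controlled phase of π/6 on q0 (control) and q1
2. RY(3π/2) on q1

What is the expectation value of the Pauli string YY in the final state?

In the final state, YY has expectation 0.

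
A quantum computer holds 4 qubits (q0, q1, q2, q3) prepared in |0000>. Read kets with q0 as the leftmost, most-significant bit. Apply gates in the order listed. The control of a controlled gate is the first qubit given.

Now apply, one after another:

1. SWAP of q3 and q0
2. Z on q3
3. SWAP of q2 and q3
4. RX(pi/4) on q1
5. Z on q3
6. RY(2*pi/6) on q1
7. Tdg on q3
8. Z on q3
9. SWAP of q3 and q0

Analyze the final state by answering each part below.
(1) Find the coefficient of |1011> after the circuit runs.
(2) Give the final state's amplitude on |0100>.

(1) The amplitude on |1011> is 0.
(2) |0100> carries amplitude sqrt(sqrt(2) + 2)/4 - I*sqrt(6 - 3*sqrt(2))/4 in the final state.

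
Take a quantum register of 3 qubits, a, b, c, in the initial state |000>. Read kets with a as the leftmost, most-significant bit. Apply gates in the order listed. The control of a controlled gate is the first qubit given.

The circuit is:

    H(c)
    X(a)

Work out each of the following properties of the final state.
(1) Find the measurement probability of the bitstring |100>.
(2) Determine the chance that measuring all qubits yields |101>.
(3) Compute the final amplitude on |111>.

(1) A full measurement returns |100> with probability 1/2.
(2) The probability of measuring |101> is 1/2.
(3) |111> carries amplitude 0 in the final state.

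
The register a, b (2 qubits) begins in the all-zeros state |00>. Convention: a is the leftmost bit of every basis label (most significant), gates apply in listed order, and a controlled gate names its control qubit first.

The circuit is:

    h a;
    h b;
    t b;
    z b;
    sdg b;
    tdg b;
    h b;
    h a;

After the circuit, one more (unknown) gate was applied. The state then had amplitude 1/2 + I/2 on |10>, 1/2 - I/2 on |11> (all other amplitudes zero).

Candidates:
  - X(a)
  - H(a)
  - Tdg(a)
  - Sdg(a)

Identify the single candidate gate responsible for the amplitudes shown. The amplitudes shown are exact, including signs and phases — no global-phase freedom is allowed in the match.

The unique candidate consistent with the amplitudes is X(a).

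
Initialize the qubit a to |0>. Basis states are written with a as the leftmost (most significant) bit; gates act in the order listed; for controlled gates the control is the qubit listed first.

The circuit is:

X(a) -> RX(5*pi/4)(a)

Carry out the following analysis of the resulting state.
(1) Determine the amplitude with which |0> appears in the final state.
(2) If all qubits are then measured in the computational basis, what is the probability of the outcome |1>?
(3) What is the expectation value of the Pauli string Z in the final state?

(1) The final state's coefficient on |0> equals -I*sqrt(sqrt(2) + 2)/2.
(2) A full measurement returns |1> with probability 1/2 - sqrt(2)/4.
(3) The expectation value of Z is sqrt(2)/2.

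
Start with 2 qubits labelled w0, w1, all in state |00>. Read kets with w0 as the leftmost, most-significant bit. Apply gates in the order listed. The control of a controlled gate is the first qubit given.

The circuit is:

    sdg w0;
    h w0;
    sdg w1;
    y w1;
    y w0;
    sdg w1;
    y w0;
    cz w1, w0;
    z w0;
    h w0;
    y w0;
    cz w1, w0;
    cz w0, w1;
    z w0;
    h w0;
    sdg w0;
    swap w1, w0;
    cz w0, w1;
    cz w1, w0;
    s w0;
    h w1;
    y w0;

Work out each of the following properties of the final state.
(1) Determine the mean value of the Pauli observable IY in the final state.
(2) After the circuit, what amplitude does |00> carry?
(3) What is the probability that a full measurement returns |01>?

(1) The expectation value of IY is -1.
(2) The final state's coefficient on |00> equals 1/2 - I/2.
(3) A full measurement returns |01> with probability 1/2.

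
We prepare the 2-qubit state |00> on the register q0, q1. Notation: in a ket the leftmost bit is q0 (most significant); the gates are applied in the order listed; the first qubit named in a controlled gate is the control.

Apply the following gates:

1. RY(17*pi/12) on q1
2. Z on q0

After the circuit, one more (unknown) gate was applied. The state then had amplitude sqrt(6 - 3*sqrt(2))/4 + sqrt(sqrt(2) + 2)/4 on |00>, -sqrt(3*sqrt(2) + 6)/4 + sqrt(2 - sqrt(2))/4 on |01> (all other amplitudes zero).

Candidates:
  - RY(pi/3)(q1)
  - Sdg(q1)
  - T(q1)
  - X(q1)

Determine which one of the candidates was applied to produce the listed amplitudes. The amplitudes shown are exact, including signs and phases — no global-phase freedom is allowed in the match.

The applied gate was X(q1).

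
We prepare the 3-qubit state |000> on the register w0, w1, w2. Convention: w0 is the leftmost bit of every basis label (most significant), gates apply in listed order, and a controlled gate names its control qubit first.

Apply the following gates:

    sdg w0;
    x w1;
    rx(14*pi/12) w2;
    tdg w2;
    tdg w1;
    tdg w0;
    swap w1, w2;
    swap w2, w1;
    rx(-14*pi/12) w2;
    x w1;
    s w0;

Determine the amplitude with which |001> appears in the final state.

The amplitude on |001> is 1/4 - exp(I*pi/4)/4.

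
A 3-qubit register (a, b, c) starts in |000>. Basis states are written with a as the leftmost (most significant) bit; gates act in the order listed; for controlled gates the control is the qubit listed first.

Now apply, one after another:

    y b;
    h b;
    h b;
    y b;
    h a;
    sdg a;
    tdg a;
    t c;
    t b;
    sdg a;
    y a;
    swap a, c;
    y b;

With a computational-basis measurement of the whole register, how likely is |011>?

The probability of measuring |011> is 1/2. Key observation: steps 1-4 multiply out to the identity, so the circuit reduces to the remaining gates.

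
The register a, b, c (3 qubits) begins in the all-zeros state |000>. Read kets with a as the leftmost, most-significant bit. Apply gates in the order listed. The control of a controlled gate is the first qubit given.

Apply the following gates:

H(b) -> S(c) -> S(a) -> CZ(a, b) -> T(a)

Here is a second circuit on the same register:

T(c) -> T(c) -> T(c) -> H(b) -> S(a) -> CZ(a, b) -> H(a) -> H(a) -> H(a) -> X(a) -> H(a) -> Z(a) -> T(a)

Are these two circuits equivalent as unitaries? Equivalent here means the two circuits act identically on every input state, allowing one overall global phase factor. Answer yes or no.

No, they are not equivalent — no single phase factor reconciles the two unitaries.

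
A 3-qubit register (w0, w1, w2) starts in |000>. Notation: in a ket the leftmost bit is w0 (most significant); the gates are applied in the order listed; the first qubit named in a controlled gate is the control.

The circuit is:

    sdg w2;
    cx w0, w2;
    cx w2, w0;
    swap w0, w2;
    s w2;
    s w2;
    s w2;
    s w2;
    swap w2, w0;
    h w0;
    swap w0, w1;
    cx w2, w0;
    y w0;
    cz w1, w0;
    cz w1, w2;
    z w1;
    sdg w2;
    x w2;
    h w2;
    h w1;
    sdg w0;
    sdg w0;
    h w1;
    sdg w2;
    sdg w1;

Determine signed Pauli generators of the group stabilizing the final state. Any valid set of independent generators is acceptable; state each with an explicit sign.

One valid set of independent stabilizer generators is -IYI, +IIY, -ZII (any independent generating set of the same group is equally correct). Key observation: the block from step 5 through step 8 cancels to the identity and can be dropped.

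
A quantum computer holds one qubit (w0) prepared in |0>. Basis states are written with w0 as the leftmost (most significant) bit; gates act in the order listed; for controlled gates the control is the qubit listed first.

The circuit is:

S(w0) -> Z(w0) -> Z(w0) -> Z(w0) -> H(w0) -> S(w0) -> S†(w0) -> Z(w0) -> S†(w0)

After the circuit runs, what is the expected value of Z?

In the final state, Z has expectation 0.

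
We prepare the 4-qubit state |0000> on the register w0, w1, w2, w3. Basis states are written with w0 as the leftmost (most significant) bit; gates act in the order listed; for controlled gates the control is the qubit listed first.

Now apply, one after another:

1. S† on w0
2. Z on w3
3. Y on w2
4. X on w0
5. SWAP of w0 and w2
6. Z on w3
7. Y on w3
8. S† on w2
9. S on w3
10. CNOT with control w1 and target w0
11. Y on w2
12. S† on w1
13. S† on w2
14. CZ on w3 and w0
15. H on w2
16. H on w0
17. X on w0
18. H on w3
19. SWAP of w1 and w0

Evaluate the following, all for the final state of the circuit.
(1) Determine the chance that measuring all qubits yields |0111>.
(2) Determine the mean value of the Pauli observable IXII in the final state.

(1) The probability of measuring |0111> is 1/8.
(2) In the final state, IXII has expectation -1.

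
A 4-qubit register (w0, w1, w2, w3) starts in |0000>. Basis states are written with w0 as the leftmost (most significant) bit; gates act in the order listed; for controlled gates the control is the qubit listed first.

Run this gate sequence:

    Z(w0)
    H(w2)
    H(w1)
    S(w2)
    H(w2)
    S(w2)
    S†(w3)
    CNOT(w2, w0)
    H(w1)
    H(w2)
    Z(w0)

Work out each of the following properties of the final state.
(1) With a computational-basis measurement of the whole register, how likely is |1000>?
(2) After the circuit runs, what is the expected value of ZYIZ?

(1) A full measurement returns |1000> with probability 1/4.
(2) The expectation value of ZYIZ is 0.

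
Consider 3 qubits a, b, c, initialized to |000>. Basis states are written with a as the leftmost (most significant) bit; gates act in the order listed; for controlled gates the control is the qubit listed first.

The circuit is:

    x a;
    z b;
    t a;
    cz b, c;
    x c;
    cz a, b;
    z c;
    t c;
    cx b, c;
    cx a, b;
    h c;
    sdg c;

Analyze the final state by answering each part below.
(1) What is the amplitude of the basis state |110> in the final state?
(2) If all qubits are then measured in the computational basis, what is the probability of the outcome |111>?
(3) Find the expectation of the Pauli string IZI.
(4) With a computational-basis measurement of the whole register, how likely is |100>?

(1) The amplitude on |110> is -sqrt(2)*I/2.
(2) A full measurement returns |111> with probability 1/2.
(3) The expectation value of IZI is -1.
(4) A full measurement returns |100> with probability 0.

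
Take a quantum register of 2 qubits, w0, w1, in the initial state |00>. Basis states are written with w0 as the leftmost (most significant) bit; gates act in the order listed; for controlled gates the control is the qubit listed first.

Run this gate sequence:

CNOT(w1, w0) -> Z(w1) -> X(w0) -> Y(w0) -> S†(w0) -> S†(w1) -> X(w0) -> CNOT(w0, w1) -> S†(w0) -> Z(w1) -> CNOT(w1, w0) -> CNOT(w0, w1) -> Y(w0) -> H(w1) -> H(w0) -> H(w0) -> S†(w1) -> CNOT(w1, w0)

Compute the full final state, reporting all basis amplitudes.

After the circuit, the state carries amplitude 0 on |00>, -sqrt(2)/2 on |01>, sqrt(2)*I/2 on |10>, 0 on |11>.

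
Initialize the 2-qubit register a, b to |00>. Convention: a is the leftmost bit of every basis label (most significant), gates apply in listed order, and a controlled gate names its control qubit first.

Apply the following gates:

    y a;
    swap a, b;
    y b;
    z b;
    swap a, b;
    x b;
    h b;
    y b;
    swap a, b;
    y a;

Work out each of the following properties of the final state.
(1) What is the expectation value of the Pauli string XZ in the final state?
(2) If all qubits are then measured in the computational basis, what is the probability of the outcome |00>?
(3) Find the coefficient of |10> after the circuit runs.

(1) The observable XZ averages to -1.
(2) The probability of measuring |00> is 1/2.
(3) The amplitude on |10> is -sqrt(2)/2.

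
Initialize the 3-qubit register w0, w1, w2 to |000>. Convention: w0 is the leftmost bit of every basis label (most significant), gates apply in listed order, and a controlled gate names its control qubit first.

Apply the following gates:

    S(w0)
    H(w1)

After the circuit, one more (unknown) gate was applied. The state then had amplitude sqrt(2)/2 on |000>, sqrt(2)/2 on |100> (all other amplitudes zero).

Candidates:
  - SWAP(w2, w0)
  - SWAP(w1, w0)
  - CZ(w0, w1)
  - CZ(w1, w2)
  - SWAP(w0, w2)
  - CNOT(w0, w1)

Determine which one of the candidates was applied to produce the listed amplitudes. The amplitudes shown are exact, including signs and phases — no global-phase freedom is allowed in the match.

The unique candidate consistent with the amplitudes is SWAP(w1, w0).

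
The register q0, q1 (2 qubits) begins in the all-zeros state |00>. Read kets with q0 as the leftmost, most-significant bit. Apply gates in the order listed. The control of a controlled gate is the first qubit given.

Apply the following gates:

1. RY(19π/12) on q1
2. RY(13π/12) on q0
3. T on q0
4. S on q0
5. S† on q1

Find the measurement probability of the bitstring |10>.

Outcome |10> occurs with probability sqrt(6)/8 + 5/16.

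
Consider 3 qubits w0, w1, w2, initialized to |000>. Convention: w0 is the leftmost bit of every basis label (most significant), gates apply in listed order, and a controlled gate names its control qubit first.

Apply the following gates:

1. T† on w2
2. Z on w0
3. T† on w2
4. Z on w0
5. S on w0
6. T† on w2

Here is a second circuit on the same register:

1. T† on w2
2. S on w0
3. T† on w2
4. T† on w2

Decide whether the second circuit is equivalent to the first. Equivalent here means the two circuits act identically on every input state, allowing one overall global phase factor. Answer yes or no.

Yes — the two circuits implement the same unitary up to a global phase.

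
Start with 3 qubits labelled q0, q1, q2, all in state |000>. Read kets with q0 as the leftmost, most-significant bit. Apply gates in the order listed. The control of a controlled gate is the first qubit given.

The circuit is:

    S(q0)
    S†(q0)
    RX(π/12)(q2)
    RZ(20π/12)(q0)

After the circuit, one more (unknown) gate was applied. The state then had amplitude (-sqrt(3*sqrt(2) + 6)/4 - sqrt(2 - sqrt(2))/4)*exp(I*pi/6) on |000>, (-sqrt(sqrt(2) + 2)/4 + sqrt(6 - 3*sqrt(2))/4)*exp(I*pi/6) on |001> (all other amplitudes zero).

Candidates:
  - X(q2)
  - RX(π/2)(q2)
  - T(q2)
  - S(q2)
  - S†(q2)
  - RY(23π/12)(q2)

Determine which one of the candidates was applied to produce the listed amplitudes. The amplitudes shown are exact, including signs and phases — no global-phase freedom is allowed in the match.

It was S(q2) that produced the state shown. Key observation: gates 1-2 undo each other exactly, leaving only the rest of the circuit to track.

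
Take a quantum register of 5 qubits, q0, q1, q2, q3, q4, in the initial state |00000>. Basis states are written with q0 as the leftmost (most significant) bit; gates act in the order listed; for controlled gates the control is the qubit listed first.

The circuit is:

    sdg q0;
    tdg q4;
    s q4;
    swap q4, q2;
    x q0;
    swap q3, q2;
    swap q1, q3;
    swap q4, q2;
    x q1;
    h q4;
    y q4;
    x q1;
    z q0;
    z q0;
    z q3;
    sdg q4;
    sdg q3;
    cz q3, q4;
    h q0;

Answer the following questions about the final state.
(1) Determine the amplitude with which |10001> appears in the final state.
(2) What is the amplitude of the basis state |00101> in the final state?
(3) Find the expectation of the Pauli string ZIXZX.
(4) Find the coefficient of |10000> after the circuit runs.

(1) The final state's coefficient on |10001> equals -1/2.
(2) The amplitude on |00101> is 0.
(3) The observable ZIXZX averages to 0.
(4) The amplitude on |10000> is I/2.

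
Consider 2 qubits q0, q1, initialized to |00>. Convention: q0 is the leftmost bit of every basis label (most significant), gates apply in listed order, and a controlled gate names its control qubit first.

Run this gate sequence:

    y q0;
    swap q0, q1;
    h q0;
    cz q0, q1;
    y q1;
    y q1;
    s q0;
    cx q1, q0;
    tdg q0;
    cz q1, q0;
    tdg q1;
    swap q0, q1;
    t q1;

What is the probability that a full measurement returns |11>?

Outcome |11> occurs with probability 1/2.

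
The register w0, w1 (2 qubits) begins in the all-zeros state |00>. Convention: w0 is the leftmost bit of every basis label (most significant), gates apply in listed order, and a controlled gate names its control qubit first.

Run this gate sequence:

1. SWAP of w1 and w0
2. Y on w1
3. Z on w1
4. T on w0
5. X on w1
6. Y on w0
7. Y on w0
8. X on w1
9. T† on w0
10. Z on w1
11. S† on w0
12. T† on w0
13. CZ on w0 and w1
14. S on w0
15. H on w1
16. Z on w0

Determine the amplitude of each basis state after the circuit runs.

The resulting statevector has amplitude sqrt(2)*I/2 on |00>, -sqrt(2)*I/2 on |01>, 0 on |10>, 0 on |11>.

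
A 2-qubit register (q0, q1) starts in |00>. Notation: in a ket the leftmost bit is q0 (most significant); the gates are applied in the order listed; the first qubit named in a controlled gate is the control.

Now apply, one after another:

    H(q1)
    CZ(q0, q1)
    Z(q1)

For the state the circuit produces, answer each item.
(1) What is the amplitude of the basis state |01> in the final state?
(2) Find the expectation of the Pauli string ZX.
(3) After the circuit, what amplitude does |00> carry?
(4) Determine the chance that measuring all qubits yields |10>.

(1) The final state's coefficient on |01> equals -sqrt(2)/2.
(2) The observable ZX averages to -1.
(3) The final state's coefficient on |00> equals sqrt(2)/2.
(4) The probability of measuring |10> is 0.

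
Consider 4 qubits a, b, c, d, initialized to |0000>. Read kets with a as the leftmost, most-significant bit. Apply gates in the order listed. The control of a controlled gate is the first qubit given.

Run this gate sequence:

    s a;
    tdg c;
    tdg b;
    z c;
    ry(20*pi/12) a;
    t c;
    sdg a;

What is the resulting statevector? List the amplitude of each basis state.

The resulting statevector has amplitude -sqrt(3)/2 on |0000>, -I/2 on |1000>, and 0 on every other basis state.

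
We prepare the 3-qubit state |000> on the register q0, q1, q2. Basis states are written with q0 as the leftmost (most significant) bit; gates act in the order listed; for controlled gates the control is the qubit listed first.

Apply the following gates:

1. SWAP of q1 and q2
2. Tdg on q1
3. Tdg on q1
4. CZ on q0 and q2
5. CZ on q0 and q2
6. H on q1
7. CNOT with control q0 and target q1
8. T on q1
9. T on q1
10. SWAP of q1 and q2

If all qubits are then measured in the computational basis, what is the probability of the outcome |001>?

The probability of measuring |001> is 1/2.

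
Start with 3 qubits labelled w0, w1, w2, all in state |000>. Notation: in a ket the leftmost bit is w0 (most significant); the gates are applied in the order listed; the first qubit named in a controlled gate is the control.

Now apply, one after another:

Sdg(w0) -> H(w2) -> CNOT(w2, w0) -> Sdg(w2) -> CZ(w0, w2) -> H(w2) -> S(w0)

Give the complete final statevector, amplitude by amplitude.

The resulting statevector has amplitude 1/2 on |000>, 1/2 on |001>, 0 on |010>, 0 on |011>, -1/2 on |100>, 1/2 on |101>, 0 on |110>, 0 on |111>.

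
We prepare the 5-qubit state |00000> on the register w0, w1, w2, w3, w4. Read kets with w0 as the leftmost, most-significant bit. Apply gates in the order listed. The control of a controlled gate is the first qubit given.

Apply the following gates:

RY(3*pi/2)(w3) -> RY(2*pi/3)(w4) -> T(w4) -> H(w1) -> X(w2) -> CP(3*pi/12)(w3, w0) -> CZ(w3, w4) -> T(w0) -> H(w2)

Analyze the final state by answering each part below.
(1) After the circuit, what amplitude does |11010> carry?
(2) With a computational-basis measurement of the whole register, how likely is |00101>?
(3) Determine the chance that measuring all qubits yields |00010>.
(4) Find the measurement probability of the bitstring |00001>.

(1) The final state's coefficient on |11010> equals 0.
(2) A full measurement returns |00101> with probability 3/32.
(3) Outcome |00010> occurs with probability 1/32.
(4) The probability of measuring |00001> is 3/32.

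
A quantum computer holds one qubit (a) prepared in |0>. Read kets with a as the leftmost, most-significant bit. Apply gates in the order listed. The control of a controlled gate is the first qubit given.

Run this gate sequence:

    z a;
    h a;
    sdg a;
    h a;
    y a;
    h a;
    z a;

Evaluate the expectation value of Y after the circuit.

The observable Y averages to 1.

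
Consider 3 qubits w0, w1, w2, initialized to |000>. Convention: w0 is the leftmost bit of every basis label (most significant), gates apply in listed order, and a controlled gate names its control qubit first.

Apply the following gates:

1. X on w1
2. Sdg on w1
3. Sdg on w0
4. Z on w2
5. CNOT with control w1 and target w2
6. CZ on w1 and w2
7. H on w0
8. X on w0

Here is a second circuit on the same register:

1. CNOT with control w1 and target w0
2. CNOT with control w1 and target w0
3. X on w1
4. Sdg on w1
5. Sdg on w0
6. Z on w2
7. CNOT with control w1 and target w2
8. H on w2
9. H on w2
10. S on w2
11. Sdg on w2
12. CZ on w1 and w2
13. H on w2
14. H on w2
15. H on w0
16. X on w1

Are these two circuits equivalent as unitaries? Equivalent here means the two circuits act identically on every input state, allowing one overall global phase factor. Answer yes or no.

No, they are not equivalent — no single phase factor reconciles the two unitaries.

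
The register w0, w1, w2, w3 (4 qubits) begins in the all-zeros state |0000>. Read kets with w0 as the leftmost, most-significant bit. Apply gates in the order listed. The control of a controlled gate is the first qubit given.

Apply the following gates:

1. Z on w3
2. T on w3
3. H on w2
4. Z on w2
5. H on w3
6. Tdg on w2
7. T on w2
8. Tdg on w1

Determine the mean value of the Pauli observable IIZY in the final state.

The expectation value of IIZY is 0.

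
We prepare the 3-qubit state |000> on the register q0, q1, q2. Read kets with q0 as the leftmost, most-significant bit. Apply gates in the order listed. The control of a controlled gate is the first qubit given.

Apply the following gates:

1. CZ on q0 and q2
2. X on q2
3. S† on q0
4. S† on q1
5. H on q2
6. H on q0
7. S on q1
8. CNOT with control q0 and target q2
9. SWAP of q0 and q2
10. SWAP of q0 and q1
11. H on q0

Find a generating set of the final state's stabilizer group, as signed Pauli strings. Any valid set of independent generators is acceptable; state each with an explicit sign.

One valid set of independent stabilizer generators is +XII, -IXI, -IIX (any independent generating set of the same group is equally correct).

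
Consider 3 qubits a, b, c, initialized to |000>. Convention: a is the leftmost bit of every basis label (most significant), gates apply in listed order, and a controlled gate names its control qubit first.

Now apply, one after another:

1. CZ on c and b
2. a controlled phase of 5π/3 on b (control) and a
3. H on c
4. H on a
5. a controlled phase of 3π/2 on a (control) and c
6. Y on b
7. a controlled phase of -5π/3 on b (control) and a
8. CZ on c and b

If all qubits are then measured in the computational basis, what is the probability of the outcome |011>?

Outcome |011> occurs with probability 1/4.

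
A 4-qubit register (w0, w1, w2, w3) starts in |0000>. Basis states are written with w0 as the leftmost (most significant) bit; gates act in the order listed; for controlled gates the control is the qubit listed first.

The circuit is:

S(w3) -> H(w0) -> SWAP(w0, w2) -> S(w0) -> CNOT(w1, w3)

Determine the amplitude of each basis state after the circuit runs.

After the circuit, the state carries amplitude sqrt(2)/2 on |0000>, sqrt(2)/2 on |0010>, and 0 on every other basis state.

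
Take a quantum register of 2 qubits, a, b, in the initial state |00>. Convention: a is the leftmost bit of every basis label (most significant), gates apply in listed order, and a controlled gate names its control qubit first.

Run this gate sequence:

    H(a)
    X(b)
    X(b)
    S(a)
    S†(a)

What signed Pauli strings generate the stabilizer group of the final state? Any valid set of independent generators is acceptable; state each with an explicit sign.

The stabilizer group can be generated by +XI, +IZ, among other valid generating sets.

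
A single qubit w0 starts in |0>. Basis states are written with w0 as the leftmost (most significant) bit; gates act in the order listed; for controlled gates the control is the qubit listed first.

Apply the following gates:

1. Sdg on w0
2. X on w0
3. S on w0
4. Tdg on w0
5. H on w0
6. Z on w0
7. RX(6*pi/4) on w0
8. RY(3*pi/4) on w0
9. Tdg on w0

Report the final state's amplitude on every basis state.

The final amplitudes are (-sqrt(2 - sqrt(2)) + sqrt(sqrt(2) + 2) - I*sqrt(2 - sqrt(2)) + I*sqrt(sqrt(2) + 2))*exp(I*pi/4)/4 on |0>, -I*(1 - I)*(sqrt(2 - sqrt(2)) + sqrt(sqrt(2) + 2))/4 on |1>.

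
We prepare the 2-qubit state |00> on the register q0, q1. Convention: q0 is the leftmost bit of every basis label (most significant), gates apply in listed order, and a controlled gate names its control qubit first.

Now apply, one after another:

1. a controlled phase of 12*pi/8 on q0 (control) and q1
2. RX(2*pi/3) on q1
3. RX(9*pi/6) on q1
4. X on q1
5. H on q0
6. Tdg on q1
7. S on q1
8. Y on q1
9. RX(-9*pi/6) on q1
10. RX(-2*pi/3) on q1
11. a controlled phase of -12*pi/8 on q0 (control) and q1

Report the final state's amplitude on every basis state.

The final amplitudes are (-2*sqrt(2) - sqrt(6) - (-sqrt(6) + 2*sqrt(2))*exp(3*I*pi/4))*exp(3*I*pi/4)/8 on |00>, sqrt(2)*(1 + exp(I*pi/4))/8 on |01>, (-2*sqrt(2) - sqrt(6) - (-sqrt(6) + 2*sqrt(2))*exp(3*I*pi/4))*exp(3*I*pi/4)/8 on |10>, sqrt(2)*(exp(3*I*pi/4) + I)/8 on |11>.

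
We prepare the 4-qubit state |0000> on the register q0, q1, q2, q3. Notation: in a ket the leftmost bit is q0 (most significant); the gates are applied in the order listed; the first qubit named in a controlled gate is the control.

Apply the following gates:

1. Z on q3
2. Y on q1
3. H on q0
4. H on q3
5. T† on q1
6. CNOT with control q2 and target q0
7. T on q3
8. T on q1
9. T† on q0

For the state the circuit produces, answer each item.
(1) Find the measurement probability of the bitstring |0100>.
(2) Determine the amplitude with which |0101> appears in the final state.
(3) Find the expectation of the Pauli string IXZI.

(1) Outcome |0100> occurs with probability 1/4.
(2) The amplitude on |0101> is exp(3*I*pi/4)/2.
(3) In the final state, IXZI has expectation 0.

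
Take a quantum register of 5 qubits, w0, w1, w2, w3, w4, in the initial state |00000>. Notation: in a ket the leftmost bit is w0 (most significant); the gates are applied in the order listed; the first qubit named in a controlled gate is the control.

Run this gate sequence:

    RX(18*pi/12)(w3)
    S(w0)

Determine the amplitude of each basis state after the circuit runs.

The resulting statevector has amplitude -sqrt(2)/2 on |00000>, -sqrt(2)*I/2 on |00010>, and 0 on every other basis state.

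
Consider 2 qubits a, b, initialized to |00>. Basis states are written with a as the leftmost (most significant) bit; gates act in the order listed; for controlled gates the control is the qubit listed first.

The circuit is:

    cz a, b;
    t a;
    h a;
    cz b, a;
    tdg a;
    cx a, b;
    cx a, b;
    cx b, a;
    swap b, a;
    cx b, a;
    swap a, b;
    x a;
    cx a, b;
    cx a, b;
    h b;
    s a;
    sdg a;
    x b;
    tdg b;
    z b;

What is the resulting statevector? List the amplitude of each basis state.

After the circuit, the state carries amplitude exp(3*I*pi/4)/2 on |00>, I/2 on |01>, 1/2 on |10>, exp(3*I*pi/4)/2 on |11>. Key observation: gates 6-7 undo each other exactly, leaving only the rest of the circuit to track.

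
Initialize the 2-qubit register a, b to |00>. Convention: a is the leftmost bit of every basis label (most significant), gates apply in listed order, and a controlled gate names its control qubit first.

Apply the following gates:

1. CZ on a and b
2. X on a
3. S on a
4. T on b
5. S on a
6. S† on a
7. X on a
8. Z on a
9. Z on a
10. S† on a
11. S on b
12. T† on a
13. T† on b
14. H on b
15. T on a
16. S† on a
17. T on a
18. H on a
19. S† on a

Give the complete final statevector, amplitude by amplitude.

After the circuit, the state carries amplitude I/2 on |00>, I/2 on |01>, 1/2 on |10>, 1/2 on |11>.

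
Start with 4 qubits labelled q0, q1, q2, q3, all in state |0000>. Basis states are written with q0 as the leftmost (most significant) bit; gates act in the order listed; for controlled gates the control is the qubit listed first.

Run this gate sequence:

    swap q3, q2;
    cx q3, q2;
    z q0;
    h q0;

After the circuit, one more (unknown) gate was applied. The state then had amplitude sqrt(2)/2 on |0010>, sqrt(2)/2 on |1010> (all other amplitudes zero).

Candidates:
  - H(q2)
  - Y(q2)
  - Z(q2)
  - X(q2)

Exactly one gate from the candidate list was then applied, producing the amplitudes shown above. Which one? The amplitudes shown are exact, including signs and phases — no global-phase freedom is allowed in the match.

The unique candidate consistent with the amplitudes is X(q2).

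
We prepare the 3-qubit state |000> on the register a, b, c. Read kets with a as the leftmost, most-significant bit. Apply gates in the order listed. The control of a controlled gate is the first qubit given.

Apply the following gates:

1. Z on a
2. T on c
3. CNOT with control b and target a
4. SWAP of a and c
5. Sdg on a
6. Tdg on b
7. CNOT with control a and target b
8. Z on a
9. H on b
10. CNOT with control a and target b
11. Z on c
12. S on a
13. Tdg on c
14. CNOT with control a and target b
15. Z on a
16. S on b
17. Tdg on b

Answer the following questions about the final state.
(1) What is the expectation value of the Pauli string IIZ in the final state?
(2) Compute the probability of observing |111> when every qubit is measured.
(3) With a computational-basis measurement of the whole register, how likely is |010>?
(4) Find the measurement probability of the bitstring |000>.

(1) The expectation value of IIZ is 1.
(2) The probability of measuring |111> is 0.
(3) The probability of measuring |010> is 1/2.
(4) The probability of measuring |000> is 1/2.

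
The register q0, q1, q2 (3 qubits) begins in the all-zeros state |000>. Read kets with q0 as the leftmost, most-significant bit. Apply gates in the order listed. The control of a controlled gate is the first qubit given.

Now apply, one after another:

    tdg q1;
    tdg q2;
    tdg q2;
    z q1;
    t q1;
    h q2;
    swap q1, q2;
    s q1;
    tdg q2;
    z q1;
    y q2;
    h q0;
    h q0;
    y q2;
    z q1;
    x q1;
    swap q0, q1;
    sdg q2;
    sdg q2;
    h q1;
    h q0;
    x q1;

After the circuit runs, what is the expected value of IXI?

The expectation value of IXI is 1. Key observation: the block from step 10 through step 15 cancels to the identity and can be dropped.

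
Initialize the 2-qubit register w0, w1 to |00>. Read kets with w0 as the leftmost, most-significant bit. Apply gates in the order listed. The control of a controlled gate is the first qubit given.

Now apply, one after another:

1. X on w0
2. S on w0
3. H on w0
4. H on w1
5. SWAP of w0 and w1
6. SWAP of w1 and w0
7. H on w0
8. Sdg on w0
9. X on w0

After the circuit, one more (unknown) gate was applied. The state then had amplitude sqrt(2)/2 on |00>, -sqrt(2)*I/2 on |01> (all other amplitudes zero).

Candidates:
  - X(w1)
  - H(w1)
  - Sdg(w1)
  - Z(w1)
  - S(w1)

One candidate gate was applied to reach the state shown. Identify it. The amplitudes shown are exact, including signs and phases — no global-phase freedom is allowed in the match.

It was Sdg(w1) that produced the state shown.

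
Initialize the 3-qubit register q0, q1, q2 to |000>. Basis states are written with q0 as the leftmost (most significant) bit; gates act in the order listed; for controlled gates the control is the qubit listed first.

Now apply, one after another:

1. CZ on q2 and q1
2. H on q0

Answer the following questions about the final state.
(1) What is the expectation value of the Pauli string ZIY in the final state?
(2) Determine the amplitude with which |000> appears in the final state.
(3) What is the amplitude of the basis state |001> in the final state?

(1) The expectation value of ZIY is 0.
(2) |000> carries amplitude sqrt(2)/2 in the final state.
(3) The amplitude on |001> is 0.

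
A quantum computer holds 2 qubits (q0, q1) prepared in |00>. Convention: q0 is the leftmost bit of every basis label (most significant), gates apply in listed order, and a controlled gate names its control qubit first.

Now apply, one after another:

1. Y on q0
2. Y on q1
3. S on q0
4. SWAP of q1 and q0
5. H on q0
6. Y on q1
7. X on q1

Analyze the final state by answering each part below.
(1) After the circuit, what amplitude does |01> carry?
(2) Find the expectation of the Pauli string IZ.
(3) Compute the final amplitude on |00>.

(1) The amplitude on |01> is -sqrt(2)/2.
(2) The expectation value of IZ is -1.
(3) |00> carries amplitude 0 in the final state.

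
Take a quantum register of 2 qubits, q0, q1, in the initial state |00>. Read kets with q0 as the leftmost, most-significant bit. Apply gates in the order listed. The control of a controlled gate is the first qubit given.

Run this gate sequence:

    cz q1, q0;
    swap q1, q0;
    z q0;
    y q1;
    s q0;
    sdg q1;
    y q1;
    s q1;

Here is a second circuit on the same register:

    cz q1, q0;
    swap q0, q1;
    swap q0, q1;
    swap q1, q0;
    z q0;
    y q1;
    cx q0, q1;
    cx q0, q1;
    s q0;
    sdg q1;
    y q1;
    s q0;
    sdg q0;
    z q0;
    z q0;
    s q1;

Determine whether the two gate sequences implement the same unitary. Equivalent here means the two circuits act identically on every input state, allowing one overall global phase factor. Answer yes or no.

Yes — the two circuits implement the same unitary up to a global phase.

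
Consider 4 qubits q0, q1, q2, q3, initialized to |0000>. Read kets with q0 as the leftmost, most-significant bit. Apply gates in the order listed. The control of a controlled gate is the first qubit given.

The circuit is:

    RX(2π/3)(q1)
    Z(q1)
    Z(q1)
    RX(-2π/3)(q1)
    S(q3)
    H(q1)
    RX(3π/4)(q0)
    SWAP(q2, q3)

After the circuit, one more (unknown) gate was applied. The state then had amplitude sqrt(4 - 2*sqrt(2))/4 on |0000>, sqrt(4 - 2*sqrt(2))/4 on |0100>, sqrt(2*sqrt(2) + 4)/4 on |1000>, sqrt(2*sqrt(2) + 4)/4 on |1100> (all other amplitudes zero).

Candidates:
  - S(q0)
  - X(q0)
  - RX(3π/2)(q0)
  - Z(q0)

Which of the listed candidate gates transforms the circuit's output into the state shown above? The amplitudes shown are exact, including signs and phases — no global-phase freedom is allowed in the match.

It was S(q0) that produced the state shown. Key observation: steps 1-4 multiply out to the identity, so the circuit reduces to the remaining gates.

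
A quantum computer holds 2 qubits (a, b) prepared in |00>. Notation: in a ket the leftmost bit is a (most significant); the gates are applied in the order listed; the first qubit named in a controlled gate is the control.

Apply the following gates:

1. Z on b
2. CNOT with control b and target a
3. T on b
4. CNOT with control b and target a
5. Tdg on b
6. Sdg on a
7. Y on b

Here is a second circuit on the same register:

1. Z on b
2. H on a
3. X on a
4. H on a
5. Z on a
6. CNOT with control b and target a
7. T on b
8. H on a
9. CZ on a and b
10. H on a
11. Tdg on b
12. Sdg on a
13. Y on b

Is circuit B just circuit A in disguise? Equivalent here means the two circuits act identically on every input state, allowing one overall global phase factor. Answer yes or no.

Yes — the two circuits implement the same unitary up to a global phase.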